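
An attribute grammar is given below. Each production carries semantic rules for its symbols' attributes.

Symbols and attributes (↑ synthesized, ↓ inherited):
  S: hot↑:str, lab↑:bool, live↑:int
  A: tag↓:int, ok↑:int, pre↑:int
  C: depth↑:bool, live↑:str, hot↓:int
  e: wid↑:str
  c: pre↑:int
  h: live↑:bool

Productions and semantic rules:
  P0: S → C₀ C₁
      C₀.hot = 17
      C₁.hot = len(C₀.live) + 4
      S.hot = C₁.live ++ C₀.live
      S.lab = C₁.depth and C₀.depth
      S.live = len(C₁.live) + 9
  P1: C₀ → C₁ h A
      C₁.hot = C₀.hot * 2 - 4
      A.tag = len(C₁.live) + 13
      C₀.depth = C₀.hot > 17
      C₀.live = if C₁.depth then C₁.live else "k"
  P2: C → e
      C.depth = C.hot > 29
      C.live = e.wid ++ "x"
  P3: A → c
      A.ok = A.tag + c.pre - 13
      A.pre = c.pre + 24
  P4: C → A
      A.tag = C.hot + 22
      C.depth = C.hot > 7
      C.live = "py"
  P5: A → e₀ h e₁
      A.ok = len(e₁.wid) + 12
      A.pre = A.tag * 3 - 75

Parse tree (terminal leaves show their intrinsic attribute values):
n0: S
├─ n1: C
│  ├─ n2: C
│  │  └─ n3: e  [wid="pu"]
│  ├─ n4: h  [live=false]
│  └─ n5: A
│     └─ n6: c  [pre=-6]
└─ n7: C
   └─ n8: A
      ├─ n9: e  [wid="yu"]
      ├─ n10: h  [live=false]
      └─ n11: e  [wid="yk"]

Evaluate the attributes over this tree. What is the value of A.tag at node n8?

1. n1.hot = 17  [17]
2. n2.hot = 30  [C₀.hot * 2 - 4]
3. n3.wid = "pu"  [terminal]
4. n2.depth = true  [C.hot > 29]
5. n2.live = "pux"  [e.wid ++ "x"]
6. n4.live = false  [terminal]
7. n5.tag = 16  [len(C₁.live) + 13]
8. n6.pre = -6  [terminal]
9. n5.ok = -3  [A.tag + c.pre - 13]
10. n5.pre = 18  [c.pre + 24]
11. n1.depth = false  [C₀.hot > 17]
12. n1.live = "pux"  [if C₁.depth then C₁.live else "k"]
13. n7.hot = 7  [len(C₀.live) + 4]
14. n8.tag = 29  [C.hot + 22]
15. n9.wid = "yu"  [terminal]
16. n10.live = false  [terminal]
17. n11.wid = "yk"  [terminal]
18. n8.ok = 14  [len(e₁.wid) + 12]
19. n8.pre = 12  [A.tag * 3 - 75]
20. n7.depth = false  [C.hot > 7]
21. n7.live = "py"  ["py"]
22. n0.hot = "pypux"  [C₁.live ++ C₀.live]
23. n0.lab = false  [C₁.depth and C₀.depth]
24. n0.live = 11  [len(C₁.live) + 9]

29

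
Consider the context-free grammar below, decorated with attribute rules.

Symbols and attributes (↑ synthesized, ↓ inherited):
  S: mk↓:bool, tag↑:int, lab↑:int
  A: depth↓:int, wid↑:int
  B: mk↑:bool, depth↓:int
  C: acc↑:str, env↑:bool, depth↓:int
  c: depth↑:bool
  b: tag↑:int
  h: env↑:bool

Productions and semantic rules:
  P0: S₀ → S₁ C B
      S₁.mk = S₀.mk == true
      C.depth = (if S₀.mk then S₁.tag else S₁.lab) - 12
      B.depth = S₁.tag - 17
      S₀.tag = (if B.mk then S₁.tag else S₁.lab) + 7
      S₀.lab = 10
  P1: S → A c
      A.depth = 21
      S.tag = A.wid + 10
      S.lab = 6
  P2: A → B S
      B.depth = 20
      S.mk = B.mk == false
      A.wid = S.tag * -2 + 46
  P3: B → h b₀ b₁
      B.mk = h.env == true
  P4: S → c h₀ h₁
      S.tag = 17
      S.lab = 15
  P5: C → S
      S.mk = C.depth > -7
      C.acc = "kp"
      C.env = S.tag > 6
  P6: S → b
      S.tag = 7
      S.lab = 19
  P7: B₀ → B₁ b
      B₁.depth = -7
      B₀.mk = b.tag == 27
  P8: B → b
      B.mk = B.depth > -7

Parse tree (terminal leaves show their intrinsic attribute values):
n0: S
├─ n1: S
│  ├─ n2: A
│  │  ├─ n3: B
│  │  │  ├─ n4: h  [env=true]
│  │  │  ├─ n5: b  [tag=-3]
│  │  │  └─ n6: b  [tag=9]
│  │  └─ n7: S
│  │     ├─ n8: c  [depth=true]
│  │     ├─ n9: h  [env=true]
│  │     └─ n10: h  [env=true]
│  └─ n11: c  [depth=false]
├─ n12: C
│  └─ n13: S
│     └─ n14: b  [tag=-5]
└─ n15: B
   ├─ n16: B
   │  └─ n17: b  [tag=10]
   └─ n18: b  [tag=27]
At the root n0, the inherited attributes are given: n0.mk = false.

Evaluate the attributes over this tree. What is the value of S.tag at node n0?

29

1. n0.mk = false  [given at root]
2. n1.mk = false  [S₀.mk == true]
3. n2.depth = 21  [21]
4. n3.depth = 20  [20]
5. n4.env = true  [terminal]
6. n5.tag = -3  [terminal]
7. n6.tag = 9  [terminal]
8. n3.mk = true  [h.env == true]
9. n7.mk = false  [B.mk == false]
10. n8.depth = true  [terminal]
11. n9.env = true  [terminal]
12. n10.env = true  [terminal]
13. n7.tag = 17  [17]
14. n7.lab = 15  [15]
15. n2.wid = 12  [S.tag * -2 + 46]
16. n11.depth = false  [terminal]
17. n1.tag = 22  [A.wid + 10]
18. n1.lab = 6  [6]
19. n12.depth = -6  [(if S₀.mk then S₁.tag else S₁.lab) - 12]
20. n13.mk = true  [C.depth > -7]
21. n14.tag = -5  [terminal]
22. n13.tag = 7  [7]
23. n13.lab = 19  [19]
24. n12.acc = "kp"  ["kp"]
25. n12.env = true  [S.tag > 6]
26. n15.depth = 5  [S₁.tag - 17]
27. n16.depth = -7  [-7]
28. n17.tag = 10  [terminal]
29. n16.mk = false  [B.depth > -7]
30. n18.tag = 27  [terminal]
31. n15.mk = true  [b.tag == 27]
32. n0.tag = 29  [(if B.mk then S₁.tag else S₁.lab) + 7]
33. n0.lab = 10  [10]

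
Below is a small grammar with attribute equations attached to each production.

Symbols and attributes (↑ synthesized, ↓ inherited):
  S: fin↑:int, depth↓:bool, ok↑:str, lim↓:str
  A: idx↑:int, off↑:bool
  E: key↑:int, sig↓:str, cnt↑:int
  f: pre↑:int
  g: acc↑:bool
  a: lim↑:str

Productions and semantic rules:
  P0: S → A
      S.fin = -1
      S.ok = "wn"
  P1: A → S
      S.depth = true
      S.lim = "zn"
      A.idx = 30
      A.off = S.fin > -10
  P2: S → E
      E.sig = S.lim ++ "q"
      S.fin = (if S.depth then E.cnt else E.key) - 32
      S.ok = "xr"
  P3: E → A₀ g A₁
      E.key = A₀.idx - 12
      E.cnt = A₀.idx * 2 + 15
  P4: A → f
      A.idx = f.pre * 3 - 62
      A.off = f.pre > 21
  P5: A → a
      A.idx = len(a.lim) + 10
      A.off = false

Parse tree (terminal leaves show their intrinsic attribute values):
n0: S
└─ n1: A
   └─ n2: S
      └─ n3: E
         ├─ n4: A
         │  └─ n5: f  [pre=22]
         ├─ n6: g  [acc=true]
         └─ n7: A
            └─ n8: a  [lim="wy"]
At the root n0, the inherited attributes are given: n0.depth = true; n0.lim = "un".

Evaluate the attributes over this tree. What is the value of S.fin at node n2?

-9

1. n0.depth = true  [given at root]
2. n0.lim = "un"  [given at root]
3. n2.depth = true  [true]
4. n2.lim = "zn"  ["zn"]
5. n3.sig = "znq"  [S.lim ++ "q"]
6. n5.pre = 22  [terminal]
7. n4.idx = 4  [f.pre * 3 - 62]
8. n4.off = true  [f.pre > 21]
9. n6.acc = true  [terminal]
10. n8.lim = "wy"  [terminal]
11. n7.idx = 12  [len(a.lim) + 10]
12. n7.off = false  [false]
13. n3.key = -8  [A₀.idx - 12]
14. n3.cnt = 23  [A₀.idx * 2 + 15]
15. n2.fin = -9  [(if S.depth then E.cnt else E.key) - 32]
16. n2.ok = "xr"  ["xr"]
17. n1.idx = 30  [30]
18. n1.off = true  [S.fin > -10]
19. n0.fin = -1  [-1]
20. n0.ok = "wn"  ["wn"]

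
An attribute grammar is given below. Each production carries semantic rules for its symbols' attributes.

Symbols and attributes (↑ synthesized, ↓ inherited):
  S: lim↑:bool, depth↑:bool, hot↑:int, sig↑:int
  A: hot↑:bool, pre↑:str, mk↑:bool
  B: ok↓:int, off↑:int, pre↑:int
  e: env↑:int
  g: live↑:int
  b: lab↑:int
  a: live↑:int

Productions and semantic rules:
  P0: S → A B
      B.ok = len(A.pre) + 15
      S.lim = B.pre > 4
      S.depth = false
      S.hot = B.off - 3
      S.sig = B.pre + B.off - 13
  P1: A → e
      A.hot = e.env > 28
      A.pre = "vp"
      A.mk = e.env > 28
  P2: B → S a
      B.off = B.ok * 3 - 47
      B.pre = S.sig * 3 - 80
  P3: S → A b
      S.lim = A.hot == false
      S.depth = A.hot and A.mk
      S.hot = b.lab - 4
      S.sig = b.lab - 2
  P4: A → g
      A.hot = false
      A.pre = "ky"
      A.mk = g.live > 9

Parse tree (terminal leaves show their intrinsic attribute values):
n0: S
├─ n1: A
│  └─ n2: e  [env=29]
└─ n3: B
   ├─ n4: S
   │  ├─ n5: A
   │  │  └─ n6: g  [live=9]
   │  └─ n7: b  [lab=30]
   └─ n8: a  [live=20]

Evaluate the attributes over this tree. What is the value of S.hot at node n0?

1

1. n2.env = 29  [terminal]
2. n1.hot = true  [e.env > 28]
3. n1.pre = "vp"  ["vp"]
4. n1.mk = true  [e.env > 28]
5. n3.ok = 17  [len(A.pre) + 15]
6. n6.live = 9  [terminal]
7. n5.hot = false  [false]
8. n5.pre = "ky"  ["ky"]
9. n5.mk = false  [g.live > 9]
10. n7.lab = 30  [terminal]
11. n4.lim = true  [A.hot == false]
12. n4.depth = false  [A.hot and A.mk]
13. n4.hot = 26  [b.lab - 4]
14. n4.sig = 28  [b.lab - 2]
15. n8.live = 20  [terminal]
16. n3.off = 4  [B.ok * 3 - 47]
17. n3.pre = 4  [S.sig * 3 - 80]
18. n0.lim = false  [B.pre > 4]
19. n0.depth = false  [false]
20. n0.hot = 1  [B.off - 3]
21. n0.sig = -5  [B.pre + B.off - 13]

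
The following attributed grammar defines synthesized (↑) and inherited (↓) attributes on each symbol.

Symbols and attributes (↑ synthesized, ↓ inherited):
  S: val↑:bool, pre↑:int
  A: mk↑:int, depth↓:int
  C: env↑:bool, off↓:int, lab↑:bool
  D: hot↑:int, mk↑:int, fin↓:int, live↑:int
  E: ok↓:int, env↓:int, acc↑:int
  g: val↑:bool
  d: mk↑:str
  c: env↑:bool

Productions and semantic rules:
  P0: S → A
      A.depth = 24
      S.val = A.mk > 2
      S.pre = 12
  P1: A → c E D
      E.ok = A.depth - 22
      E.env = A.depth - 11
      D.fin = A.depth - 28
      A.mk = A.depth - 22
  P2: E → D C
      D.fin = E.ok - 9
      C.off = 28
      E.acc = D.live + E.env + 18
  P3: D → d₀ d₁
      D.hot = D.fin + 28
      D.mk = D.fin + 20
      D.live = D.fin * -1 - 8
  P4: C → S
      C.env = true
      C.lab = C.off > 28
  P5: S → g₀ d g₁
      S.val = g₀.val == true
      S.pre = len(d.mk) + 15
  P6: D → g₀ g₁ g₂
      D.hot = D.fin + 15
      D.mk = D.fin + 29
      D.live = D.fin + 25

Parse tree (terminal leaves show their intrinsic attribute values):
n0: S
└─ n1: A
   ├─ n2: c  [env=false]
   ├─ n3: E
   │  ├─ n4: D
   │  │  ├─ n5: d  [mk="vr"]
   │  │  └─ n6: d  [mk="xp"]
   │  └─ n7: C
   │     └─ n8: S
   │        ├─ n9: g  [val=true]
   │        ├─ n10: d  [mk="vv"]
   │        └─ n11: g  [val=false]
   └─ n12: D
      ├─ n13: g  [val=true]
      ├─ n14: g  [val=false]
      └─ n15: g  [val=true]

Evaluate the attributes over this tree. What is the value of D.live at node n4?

-1

1. n1.depth = 24  [24]
2. n2.env = false  [terminal]
3. n3.ok = 2  [A.depth - 22]
4. n3.env = 13  [A.depth - 11]
5. n4.fin = -7  [E.ok - 9]
6. n5.mk = "vr"  [terminal]
7. n6.mk = "xp"  [terminal]
8. n4.hot = 21  [D.fin + 28]
9. n4.mk = 13  [D.fin + 20]
10. n4.live = -1  [D.fin * -1 - 8]
11. n7.off = 28  [28]
12. n9.val = true  [terminal]
13. n10.mk = "vv"  [terminal]
14. n11.val = false  [terminal]
15. n8.val = true  [g₀.val == true]
16. n8.pre = 17  [len(d.mk) + 15]
17. n7.env = true  [true]
18. n7.lab = false  [C.off > 28]
19. n3.acc = 30  [D.live + E.env + 18]
20. n12.fin = -4  [A.depth - 28]
21. n13.val = true  [terminal]
22. n14.val = false  [terminal]
23. n15.val = true  [terminal]
24. n12.hot = 11  [D.fin + 15]
25. n12.mk = 25  [D.fin + 29]
26. n12.live = 21  [D.fin + 25]
27. n1.mk = 2  [A.depth - 22]
28. n0.val = false  [A.mk > 2]
29. n0.pre = 12  [12]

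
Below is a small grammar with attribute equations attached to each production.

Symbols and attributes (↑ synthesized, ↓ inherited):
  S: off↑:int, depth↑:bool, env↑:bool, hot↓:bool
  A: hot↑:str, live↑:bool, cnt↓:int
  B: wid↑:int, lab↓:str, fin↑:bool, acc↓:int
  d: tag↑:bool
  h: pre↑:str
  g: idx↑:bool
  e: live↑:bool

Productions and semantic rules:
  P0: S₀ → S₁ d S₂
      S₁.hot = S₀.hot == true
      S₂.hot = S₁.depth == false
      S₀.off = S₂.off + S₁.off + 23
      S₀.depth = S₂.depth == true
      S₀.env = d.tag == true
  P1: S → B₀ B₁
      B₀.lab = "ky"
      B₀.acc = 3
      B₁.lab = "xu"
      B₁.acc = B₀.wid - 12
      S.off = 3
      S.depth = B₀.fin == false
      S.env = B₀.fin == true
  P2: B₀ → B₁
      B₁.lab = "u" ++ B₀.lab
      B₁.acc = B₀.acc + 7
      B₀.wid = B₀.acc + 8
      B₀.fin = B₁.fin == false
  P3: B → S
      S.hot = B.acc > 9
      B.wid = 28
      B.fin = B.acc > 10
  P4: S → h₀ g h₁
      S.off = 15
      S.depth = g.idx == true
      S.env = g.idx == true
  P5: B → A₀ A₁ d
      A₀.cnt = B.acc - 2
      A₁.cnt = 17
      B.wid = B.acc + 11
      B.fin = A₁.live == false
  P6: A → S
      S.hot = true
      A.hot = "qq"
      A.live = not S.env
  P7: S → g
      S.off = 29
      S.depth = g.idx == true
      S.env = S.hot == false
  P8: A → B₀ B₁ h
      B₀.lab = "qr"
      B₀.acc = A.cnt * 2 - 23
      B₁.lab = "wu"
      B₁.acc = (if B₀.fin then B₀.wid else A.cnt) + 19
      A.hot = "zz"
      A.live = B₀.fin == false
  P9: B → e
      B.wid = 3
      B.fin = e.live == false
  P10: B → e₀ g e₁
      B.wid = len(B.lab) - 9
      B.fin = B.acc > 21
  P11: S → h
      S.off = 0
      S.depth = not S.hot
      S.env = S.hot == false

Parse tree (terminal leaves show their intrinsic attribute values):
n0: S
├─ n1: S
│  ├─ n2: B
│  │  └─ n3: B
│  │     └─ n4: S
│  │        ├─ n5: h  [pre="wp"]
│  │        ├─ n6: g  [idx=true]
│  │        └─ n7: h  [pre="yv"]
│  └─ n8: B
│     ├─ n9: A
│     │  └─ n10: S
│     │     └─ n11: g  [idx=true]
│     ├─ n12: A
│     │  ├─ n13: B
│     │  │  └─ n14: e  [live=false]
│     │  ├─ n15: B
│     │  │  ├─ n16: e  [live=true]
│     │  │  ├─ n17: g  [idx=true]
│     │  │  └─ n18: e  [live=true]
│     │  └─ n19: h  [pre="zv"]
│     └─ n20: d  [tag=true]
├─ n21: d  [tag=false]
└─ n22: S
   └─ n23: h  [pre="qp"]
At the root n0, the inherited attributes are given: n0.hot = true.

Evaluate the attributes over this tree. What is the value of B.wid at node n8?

10

1. n0.hot = true  [given at root]
2. n1.hot = true  [S₀.hot == true]
3. n2.lab = "ky"  ["ky"]
4. n2.acc = 3  [3]
5. n3.lab = "uky"  ["u" ++ B₀.lab]
6. n3.acc = 10  [B₀.acc + 7]
7. n4.hot = true  [B.acc > 9]
8. n5.pre = "wp"  [terminal]
9. n6.idx = true  [terminal]
10. n7.pre = "yv"  [terminal]
11. n4.off = 15  [15]
12. n4.depth = true  [g.idx == true]
13. n4.env = true  [g.idx == true]
14. n3.wid = 28  [28]
15. n3.fin = false  [B.acc > 10]
16. n2.wid = 11  [B₀.acc + 8]
17. n2.fin = true  [B₁.fin == false]
18. n8.lab = "xu"  ["xu"]
19. n8.acc = -1  [B₀.wid - 12]
20. n9.cnt = -3  [B.acc - 2]
21. n10.hot = true  [true]
22. n11.idx = true  [terminal]
23. n10.off = 29  [29]
24. n10.depth = true  [g.idx == true]
25. n10.env = false  [S.hot == false]
26. n9.hot = "qq"  ["qq"]
27. n9.live = true  [not S.env]
28. n12.cnt = 17  [17]
29. n13.lab = "qr"  ["qr"]
30. n13.acc = 11  [A.cnt * 2 - 23]
31. n14.live = false  [terminal]
32. n13.wid = 3  [3]
33. n13.fin = true  [e.live == false]
34. n15.lab = "wu"  ["wu"]
35. n15.acc = 22  [(if B₀.fin then B₀.wid else A.cnt) + 19]
36. n16.live = true  [terminal]
37. n17.idx = true  [terminal]
38. n18.live = true  [terminal]
39. n15.wid = -7  [len(B.lab) - 9]
40. n15.fin = true  [B.acc > 21]
41. n19.pre = "zv"  [terminal]
42. n12.hot = "zz"  ["zz"]
43. n12.live = false  [B₀.fin == false]
44. n20.tag = true  [terminal]
45. n8.wid = 10  [B.acc + 11]
46. n8.fin = true  [A₁.live == false]
47. n1.off = 3  [3]
48. n1.depth = false  [B₀.fin == false]
49. n1.env = true  [B₀.fin == true]
50. n21.tag = false  [terminal]
51. n22.hot = true  [S₁.depth == false]
52. n23.pre = "qp"  [terminal]
53. n22.off = 0  [0]
54. n22.depth = false  [not S.hot]
55. n22.env = false  [S.hot == false]
56. n0.off = 26  [S₂.off + S₁.off + 23]
57. n0.depth = false  [S₂.depth == true]
58. n0.env = false  [d.tag == true]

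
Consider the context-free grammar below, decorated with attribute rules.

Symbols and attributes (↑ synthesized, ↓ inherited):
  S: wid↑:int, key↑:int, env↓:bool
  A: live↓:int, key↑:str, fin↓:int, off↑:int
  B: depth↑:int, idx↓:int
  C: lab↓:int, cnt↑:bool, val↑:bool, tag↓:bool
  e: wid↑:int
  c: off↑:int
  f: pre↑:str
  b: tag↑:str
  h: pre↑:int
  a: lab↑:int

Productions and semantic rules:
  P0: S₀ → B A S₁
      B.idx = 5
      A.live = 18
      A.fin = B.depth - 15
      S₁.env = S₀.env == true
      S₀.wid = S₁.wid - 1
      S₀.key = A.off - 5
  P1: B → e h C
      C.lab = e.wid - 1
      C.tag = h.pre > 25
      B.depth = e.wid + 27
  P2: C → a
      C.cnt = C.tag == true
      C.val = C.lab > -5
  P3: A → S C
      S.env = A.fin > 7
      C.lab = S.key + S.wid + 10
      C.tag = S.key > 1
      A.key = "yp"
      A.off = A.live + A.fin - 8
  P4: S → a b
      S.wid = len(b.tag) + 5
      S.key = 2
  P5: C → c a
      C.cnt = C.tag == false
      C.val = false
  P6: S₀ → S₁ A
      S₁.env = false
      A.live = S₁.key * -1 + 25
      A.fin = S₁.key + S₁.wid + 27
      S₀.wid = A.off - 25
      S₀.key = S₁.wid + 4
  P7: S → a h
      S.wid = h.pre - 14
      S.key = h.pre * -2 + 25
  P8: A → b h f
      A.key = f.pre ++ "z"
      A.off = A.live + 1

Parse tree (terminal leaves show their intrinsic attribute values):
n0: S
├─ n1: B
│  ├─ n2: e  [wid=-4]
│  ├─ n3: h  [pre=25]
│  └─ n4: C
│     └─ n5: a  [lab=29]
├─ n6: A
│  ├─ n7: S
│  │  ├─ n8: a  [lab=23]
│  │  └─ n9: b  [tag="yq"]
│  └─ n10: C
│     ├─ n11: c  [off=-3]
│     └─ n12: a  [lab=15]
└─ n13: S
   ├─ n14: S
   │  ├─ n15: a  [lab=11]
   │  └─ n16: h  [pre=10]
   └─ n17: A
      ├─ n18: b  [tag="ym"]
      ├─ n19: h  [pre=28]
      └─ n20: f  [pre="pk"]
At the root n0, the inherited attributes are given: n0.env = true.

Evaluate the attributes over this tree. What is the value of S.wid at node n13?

-4

1. n0.env = true  [given at root]
2. n1.idx = 5  [5]
3. n2.wid = -4  [terminal]
4. n3.pre = 25  [terminal]
5. n4.lab = -5  [e.wid - 1]
6. n4.tag = false  [h.pre > 25]
7. n5.lab = 29  [terminal]
8. n4.cnt = false  [C.tag == true]
9. n4.val = false  [C.lab > -5]
10. n1.depth = 23  [e.wid + 27]
11. n6.live = 18  [18]
12. n6.fin = 8  [B.depth - 15]
13. n7.env = true  [A.fin > 7]
14. n8.lab = 23  [terminal]
15. n9.tag = "yq"  [terminal]
16. n7.wid = 7  [len(b.tag) + 5]
17. n7.key = 2  [2]
18. n10.lab = 19  [S.key + S.wid + 10]
19. n10.tag = true  [S.key > 1]
20. n11.off = -3  [terminal]
21. n12.lab = 15  [terminal]
22. n10.cnt = false  [C.tag == false]
23. n10.val = false  [false]
24. n6.key = "yp"  ["yp"]
25. n6.off = 18  [A.live + A.fin - 8]
26. n13.env = true  [S₀.env == true]
27. n14.env = false  [false]
28. n15.lab = 11  [terminal]
29. n16.pre = 10  [terminal]
30. n14.wid = -4  [h.pre - 14]
31. n14.key = 5  [h.pre * -2 + 25]
32. n17.live = 20  [S₁.key * -1 + 25]
33. n17.fin = 28  [S₁.key + S₁.wid + 27]
34. n18.tag = "ym"  [terminal]
35. n19.pre = 28  [terminal]
36. n20.pre = "pk"  [terminal]
37. n17.key = "pkz"  [f.pre ++ "z"]
38. n17.off = 21  [A.live + 1]
39. n13.wid = -4  [A.off - 25]
40. n13.key = 0  [S₁.wid + 4]
41. n0.wid = -5  [S₁.wid - 1]
42. n0.key = 13  [A.off - 5]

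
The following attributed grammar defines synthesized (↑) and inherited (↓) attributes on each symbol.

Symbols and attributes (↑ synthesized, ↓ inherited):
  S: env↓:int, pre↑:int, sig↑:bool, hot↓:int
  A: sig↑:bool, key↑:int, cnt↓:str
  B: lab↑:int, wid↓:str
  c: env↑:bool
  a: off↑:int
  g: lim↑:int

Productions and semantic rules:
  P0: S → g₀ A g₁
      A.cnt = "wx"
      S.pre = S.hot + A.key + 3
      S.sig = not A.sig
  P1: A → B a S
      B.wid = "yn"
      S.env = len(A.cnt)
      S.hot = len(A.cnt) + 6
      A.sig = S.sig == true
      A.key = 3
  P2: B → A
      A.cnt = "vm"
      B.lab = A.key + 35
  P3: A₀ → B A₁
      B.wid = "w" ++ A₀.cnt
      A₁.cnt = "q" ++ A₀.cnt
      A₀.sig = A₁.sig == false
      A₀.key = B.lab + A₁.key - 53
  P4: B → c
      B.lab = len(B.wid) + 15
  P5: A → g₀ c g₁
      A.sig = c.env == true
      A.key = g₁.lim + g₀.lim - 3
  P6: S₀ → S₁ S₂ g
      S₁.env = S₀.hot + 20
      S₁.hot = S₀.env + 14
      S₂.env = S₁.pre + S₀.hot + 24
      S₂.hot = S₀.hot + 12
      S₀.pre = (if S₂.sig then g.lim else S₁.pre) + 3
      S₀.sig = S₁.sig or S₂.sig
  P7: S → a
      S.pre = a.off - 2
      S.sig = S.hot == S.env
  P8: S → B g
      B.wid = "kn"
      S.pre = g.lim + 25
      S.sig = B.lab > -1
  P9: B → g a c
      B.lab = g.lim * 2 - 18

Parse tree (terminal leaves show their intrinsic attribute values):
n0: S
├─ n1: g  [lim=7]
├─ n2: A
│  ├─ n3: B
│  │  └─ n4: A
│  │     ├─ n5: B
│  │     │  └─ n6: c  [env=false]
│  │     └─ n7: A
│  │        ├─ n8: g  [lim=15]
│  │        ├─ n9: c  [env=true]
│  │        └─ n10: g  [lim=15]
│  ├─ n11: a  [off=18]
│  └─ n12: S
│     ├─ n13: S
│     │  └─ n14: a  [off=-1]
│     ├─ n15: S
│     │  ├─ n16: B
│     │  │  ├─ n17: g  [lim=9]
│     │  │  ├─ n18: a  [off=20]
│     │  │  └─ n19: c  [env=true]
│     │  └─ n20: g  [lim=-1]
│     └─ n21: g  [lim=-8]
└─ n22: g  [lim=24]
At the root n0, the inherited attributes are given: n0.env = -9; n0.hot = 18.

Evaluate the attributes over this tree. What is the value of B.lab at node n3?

27

1. n0.env = -9  [given at root]
2. n0.hot = 18  [given at root]
3. n1.lim = 7  [terminal]
4. n2.cnt = "wx"  ["wx"]
5. n3.wid = "yn"  ["yn"]
6. n4.cnt = "vm"  ["vm"]
7. n5.wid = "wvm"  ["w" ++ A₀.cnt]
8. n6.env = false  [terminal]
9. n5.lab = 18  [len(B.wid) + 15]
10. n7.cnt = "qvm"  ["q" ++ A₀.cnt]
11. n8.lim = 15  [terminal]
12. n9.env = true  [terminal]
13. n10.lim = 15  [terminal]
14. n7.sig = true  [c.env == true]
15. n7.key = 27  [g₁.lim + g₀.lim - 3]
16. n4.sig = false  [A₁.sig == false]
17. n4.key = -8  [B.lab + A₁.key - 53]
18. n3.lab = 27  [A.key + 35]
19. n11.off = 18  [terminal]
20. n12.env = 2  [len(A.cnt)]
21. n12.hot = 8  [len(A.cnt) + 6]
22. n13.env = 28  [S₀.hot + 20]
23. n13.hot = 16  [S₀.env + 14]
24. n14.off = -1  [terminal]
25. n13.pre = -3  [a.off - 2]
26. n13.sig = false  [S.hot == S.env]
27. n15.env = 29  [S₁.pre + S₀.hot + 24]
28. n15.hot = 20  [S₀.hot + 12]
29. n16.wid = "kn"  ["kn"]
30. n17.lim = 9  [terminal]
31. n18.off = 20  [terminal]
32. n19.env = true  [terminal]
33. n16.lab = 0  [g.lim * 2 - 18]
34. n20.lim = -1  [terminal]
35. n15.pre = 24  [g.lim + 25]
36. n15.sig = true  [B.lab > -1]
37. n21.lim = -8  [terminal]
38. n12.pre = -5  [(if S₂.sig then g.lim else S₁.pre) + 3]
39. n12.sig = true  [S₁.sig or S₂.sig]
40. n2.sig = true  [S.sig == true]
41. n2.key = 3  [3]
42. n22.lim = 24  [terminal]
43. n0.pre = 24  [S.hot + A.key + 3]
44. n0.sig = false  [not A.sig]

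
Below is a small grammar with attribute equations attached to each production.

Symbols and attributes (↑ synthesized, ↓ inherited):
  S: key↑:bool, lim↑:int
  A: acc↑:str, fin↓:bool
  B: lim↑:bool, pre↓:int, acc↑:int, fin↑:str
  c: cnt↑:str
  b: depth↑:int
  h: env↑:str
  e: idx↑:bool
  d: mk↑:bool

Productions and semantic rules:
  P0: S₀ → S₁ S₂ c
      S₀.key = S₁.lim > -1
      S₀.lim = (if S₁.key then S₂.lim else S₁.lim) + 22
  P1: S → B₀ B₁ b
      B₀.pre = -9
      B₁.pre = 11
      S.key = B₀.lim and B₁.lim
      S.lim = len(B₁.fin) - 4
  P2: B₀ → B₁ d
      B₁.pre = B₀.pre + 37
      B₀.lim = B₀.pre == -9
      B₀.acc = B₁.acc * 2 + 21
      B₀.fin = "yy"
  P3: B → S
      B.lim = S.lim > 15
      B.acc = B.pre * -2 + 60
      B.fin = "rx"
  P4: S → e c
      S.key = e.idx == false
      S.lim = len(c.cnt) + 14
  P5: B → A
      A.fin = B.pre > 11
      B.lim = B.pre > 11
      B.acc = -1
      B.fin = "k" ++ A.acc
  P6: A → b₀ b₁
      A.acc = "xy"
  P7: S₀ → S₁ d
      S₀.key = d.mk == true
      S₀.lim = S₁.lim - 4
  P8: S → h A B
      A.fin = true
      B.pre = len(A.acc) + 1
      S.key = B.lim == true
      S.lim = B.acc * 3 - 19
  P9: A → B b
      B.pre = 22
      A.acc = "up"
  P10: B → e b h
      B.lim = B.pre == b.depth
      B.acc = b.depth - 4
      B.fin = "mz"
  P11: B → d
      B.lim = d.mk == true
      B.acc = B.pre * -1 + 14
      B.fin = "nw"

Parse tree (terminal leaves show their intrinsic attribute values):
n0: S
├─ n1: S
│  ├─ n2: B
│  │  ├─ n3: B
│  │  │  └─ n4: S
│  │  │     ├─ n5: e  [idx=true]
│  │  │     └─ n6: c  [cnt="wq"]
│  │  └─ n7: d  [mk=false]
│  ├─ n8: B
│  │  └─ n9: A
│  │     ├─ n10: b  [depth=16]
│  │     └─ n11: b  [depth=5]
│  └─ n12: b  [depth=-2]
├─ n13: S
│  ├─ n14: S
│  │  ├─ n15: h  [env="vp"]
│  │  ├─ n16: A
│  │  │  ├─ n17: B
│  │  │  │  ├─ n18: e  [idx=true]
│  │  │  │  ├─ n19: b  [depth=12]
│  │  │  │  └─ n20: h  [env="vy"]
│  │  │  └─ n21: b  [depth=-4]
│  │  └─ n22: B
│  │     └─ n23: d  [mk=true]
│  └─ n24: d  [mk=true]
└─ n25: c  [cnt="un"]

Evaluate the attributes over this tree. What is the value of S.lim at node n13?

10

1. n2.pre = -9  [-9]
2. n3.pre = 28  [B₀.pre + 37]
3. n5.idx = true  [terminal]
4. n6.cnt = "wq"  [terminal]
5. n4.key = false  [e.idx == false]
6. n4.lim = 16  [len(c.cnt) + 14]
7. n3.lim = true  [S.lim > 15]
8. n3.acc = 4  [B.pre * -2 + 60]
9. n3.fin = "rx"  ["rx"]
10. n7.mk = false  [terminal]
11. n2.lim = true  [B₀.pre == -9]
12. n2.acc = 29  [B₁.acc * 2 + 21]
13. n2.fin = "yy"  ["yy"]
14. n8.pre = 11  [11]
15. n9.fin = false  [B.pre > 11]
16. n10.depth = 16  [terminal]
17. n11.depth = 5  [terminal]
18. n9.acc = "xy"  ["xy"]
19. n8.lim = false  [B.pre > 11]
20. n8.acc = -1  [-1]
21. n8.fin = "kxy"  ["k" ++ A.acc]
22. n12.depth = -2  [terminal]
23. n1.key = false  [B₀.lim and B₁.lim]
24. n1.lim = -1  [len(B₁.fin) - 4]
25. n15.env = "vp"  [terminal]
26. n16.fin = true  [true]
27. n17.pre = 22  [22]
28. n18.idx = true  [terminal]
29. n19.depth = 12  [terminal]
30. n20.env = "vy"  [terminal]
31. n17.lim = false  [B.pre == b.depth]
32. n17.acc = 8  [b.depth - 4]
33. n17.fin = "mz"  ["mz"]
34. n21.depth = -4  [terminal]
35. n16.acc = "up"  ["up"]
36. n22.pre = 3  [len(A.acc) + 1]
37. n23.mk = true  [terminal]
38. n22.lim = true  [d.mk == true]
39. n22.acc = 11  [B.pre * -1 + 14]
40. n22.fin = "nw"  ["nw"]
41. n14.key = true  [B.lim == true]
42. n14.lim = 14  [B.acc * 3 - 19]
43. n24.mk = true  [terminal]
44. n13.key = true  [d.mk == true]
45. n13.lim = 10  [S₁.lim - 4]
46. n25.cnt = "un"  [terminal]
47. n0.key = false  [S₁.lim > -1]
48. n0.lim = 21  [(if S₁.key then S₂.lim else S₁.lim) + 22]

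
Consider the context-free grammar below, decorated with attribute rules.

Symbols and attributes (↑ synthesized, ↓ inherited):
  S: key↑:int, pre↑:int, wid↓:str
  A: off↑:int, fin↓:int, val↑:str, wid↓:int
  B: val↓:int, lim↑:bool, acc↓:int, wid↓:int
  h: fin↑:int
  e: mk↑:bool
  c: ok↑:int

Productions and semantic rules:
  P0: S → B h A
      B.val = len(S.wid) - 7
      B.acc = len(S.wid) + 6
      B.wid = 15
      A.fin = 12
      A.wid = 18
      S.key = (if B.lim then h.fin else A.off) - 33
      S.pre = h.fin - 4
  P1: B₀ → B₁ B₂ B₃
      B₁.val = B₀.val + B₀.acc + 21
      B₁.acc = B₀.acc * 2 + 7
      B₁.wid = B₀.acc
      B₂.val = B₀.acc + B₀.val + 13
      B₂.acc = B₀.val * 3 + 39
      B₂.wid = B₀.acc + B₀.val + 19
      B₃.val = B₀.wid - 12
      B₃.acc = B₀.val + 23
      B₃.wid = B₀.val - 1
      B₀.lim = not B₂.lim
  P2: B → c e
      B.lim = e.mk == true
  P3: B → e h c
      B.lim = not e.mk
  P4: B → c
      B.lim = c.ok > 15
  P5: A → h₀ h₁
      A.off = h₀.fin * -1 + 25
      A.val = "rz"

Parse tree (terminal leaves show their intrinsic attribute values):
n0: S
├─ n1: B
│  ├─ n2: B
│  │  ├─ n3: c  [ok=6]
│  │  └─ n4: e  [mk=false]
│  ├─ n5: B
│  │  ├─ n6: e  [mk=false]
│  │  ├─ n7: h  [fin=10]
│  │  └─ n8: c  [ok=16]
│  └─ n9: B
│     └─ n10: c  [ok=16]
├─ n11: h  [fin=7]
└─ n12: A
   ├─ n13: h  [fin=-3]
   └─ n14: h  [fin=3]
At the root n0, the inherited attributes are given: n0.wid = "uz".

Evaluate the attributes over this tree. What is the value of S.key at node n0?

1. n0.wid = "uz"  [given at root]
2. n1.val = -5  [len(S.wid) - 7]
3. n1.acc = 8  [len(S.wid) + 6]
4. n1.wid = 15  [15]
5. n2.val = 24  [B₀.val + B₀.acc + 21]
6. n2.acc = 23  [B₀.acc * 2 + 7]
7. n2.wid = 8  [B₀.acc]
8. n3.ok = 6  [terminal]
9. n4.mk = false  [terminal]
10. n2.lim = false  [e.mk == true]
11. n5.val = 16  [B₀.acc + B₀.val + 13]
12. n5.acc = 24  [B₀.val * 3 + 39]
13. n5.wid = 22  [B₀.acc + B₀.val + 19]
14. n6.mk = false  [terminal]
15. n7.fin = 10  [terminal]
16. n8.ok = 16  [terminal]
17. n5.lim = true  [not e.mk]
18. n9.val = 3  [B₀.wid - 12]
19. n9.acc = 18  [B₀.val + 23]
20. n9.wid = -6  [B₀.val - 1]
21. n10.ok = 16  [terminal]
22. n9.lim = true  [c.ok > 15]
23. n1.lim = false  [not B₂.lim]
24. n11.fin = 7  [terminal]
25. n12.fin = 12  [12]
26. n12.wid = 18  [18]
27. n13.fin = -3  [terminal]
28. n14.fin = 3  [terminal]
29. n12.off = 28  [h₀.fin * -1 + 25]
30. n12.val = "rz"  ["rz"]
31. n0.key = -5  [(if B.lim then h.fin else A.off) - 33]
32. n0.pre = 3  [h.fin - 4]

-5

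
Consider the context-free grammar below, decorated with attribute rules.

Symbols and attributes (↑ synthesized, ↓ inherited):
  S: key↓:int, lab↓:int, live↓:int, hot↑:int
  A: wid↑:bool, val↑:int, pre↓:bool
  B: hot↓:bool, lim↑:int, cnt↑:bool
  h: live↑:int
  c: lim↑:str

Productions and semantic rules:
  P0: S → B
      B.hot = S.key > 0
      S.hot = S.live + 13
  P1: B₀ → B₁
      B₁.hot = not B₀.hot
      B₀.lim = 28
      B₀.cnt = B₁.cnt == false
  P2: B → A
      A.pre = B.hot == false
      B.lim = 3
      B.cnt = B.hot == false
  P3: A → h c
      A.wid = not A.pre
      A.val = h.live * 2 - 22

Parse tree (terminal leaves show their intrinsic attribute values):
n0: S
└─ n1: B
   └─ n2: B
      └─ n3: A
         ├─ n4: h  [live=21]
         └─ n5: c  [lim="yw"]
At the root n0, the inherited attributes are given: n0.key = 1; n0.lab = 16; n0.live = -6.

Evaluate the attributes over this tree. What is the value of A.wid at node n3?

false

1. n0.key = 1  [given at root]
2. n0.lab = 16  [given at root]
3. n0.live = -6  [given at root]
4. n1.hot = true  [S.key > 0]
5. n2.hot = false  [not B₀.hot]
6. n3.pre = true  [B.hot == false]
7. n4.live = 21  [terminal]
8. n5.lim = "yw"  [terminal]
9. n3.wid = false  [not A.pre]
10. n3.val = 20  [h.live * 2 - 22]
11. n2.lim = 3  [3]
12. n2.cnt = true  [B.hot == false]
13. n1.lim = 28  [28]
14. n1.cnt = false  [B₁.cnt == false]
15. n0.hot = 7  [S.live + 13]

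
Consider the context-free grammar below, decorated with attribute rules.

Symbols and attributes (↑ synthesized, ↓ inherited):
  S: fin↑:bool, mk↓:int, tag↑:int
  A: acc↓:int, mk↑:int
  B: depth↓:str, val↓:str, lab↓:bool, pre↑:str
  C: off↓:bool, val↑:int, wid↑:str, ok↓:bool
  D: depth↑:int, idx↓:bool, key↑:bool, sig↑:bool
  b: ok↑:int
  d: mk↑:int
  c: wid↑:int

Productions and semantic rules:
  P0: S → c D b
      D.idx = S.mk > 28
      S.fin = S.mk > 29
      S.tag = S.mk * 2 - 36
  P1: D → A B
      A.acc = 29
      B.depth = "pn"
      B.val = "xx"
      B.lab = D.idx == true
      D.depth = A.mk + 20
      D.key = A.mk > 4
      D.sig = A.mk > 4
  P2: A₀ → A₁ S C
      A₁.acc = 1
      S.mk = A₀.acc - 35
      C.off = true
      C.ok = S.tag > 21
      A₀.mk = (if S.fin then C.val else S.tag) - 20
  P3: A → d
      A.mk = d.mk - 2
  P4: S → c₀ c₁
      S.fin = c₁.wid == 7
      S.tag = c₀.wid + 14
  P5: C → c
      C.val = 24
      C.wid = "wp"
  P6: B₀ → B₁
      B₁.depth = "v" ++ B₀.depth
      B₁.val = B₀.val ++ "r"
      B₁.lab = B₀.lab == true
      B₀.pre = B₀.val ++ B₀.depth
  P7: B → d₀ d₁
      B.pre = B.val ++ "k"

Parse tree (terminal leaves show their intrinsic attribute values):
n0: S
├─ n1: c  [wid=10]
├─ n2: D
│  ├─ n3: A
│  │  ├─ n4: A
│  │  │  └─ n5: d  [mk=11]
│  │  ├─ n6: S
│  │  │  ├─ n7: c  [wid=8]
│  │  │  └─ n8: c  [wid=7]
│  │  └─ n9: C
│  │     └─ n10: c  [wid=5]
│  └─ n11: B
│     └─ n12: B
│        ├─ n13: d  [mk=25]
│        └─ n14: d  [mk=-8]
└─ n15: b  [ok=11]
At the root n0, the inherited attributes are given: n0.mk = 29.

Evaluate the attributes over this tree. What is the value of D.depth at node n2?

24

1. n0.mk = 29  [given at root]
2. n1.wid = 10  [terminal]
3. n2.idx = true  [S.mk > 28]
4. n3.acc = 29  [29]
5. n4.acc = 1  [1]
6. n5.mk = 11  [terminal]
7. n4.mk = 9  [d.mk - 2]
8. n6.mk = -6  [A₀.acc - 35]
9. n7.wid = 8  [terminal]
10. n8.wid = 7  [terminal]
11. n6.fin = true  [c₁.wid == 7]
12. n6.tag = 22  [c₀.wid + 14]
13. n9.off = true  [true]
14. n9.ok = true  [S.tag > 21]
15. n10.wid = 5  [terminal]
16. n9.val = 24  [24]
17. n9.wid = "wp"  ["wp"]
18. n3.mk = 4  [(if S.fin then C.val else S.tag) - 20]
19. n11.depth = "pn"  ["pn"]
20. n11.val = "xx"  ["xx"]
21. n11.lab = true  [D.idx == true]
22. n12.depth = "vpn"  ["v" ++ B₀.depth]
23. n12.val = "xxr"  [B₀.val ++ "r"]
24. n12.lab = true  [B₀.lab == true]
25. n13.mk = 25  [terminal]
26. n14.mk = -8  [terminal]
27. n12.pre = "xxrk"  [B.val ++ "k"]
28. n11.pre = "xxpn"  [B₀.val ++ B₀.depth]
29. n2.depth = 24  [A.mk + 20]
30. n2.key = false  [A.mk > 4]
31. n2.sig = false  [A.mk > 4]
32. n15.ok = 11  [terminal]
33. n0.fin = false  [S.mk > 29]
34. n0.tag = 22  [S.mk * 2 - 36]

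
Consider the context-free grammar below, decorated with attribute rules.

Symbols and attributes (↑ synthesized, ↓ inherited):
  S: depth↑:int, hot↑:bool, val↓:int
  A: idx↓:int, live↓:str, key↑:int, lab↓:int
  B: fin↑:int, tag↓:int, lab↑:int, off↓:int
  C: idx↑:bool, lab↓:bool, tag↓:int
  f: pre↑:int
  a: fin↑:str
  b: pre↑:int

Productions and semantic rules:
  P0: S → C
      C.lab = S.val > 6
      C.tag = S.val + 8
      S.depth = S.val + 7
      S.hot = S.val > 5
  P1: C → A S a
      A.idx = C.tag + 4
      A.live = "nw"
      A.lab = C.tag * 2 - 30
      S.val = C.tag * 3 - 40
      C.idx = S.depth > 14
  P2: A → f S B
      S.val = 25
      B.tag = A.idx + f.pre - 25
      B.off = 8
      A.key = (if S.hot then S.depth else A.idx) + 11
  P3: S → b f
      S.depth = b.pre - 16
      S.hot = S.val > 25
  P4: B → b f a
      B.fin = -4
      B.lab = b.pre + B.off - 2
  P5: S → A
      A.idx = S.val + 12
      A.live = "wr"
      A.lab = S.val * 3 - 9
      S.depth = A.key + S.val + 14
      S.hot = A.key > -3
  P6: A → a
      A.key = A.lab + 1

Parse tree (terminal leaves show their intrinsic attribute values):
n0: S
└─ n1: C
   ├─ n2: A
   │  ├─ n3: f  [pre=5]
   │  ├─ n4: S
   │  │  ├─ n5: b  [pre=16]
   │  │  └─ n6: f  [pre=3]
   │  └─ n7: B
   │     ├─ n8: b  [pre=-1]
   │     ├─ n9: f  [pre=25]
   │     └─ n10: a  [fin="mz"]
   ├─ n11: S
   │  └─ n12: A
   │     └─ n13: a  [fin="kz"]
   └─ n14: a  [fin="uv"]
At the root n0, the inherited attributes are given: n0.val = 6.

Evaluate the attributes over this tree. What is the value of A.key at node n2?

29

1. n0.val = 6  [given at root]
2. n1.lab = false  [S.val > 6]
3. n1.tag = 14  [S.val + 8]
4. n2.idx = 18  [C.tag + 4]
5. n2.live = "nw"  ["nw"]
6. n2.lab = -2  [C.tag * 2 - 30]
7. n3.pre = 5  [terminal]
8. n4.val = 25  [25]
9. n5.pre = 16  [terminal]
10. n6.pre = 3  [terminal]
11. n4.depth = 0  [b.pre - 16]
12. n4.hot = false  [S.val > 25]
13. n7.tag = -2  [A.idx + f.pre - 25]
14. n7.off = 8  [8]
15. n8.pre = -1  [terminal]
16. n9.pre = 25  [terminal]
17. n10.fin = "mz"  [terminal]
18. n7.fin = -4  [-4]
19. n7.lab = 5  [b.pre + B.off - 2]
20. n2.key = 29  [(if S.hot then S.depth else A.idx) + 11]
21. n11.val = 2  [C.tag * 3 - 40]
22. n12.idx = 14  [S.val + 12]
23. n12.live = "wr"  ["wr"]
24. n12.lab = -3  [S.val * 3 - 9]
25. n13.fin = "kz"  [terminal]
26. n12.key = -2  [A.lab + 1]
27. n11.depth = 14  [A.key + S.val + 14]
28. n11.hot = true  [A.key > -3]
29. n14.fin = "uv"  [terminal]
30. n1.idx = false  [S.depth > 14]
31. n0.depth = 13  [S.val + 7]
32. n0.hot = true  [S.val > 5]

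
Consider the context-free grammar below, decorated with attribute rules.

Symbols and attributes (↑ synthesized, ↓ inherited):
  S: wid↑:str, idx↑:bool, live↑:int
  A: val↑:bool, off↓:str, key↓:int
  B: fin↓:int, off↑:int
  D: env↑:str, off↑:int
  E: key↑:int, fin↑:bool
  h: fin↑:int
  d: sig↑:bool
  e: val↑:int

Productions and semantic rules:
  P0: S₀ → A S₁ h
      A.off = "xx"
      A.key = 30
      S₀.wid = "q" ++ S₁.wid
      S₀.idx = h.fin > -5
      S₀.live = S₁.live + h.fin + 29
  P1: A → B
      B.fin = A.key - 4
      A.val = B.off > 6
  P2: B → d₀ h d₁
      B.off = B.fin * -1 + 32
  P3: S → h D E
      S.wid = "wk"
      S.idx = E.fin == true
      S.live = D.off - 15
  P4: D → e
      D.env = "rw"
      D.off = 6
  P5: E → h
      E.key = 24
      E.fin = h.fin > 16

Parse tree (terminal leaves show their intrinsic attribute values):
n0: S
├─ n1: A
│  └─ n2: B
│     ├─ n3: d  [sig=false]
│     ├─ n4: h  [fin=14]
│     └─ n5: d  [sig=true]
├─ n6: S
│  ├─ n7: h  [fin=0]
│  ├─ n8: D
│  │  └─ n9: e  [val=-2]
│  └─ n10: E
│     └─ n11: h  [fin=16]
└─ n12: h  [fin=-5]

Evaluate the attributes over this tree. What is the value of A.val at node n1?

1. n1.off = "xx"  ["xx"]
2. n1.key = 30  [30]
3. n2.fin = 26  [A.key - 4]
4. n3.sig = false  [terminal]
5. n4.fin = 14  [terminal]
6. n5.sig = true  [terminal]
7. n2.off = 6  [B.fin * -1 + 32]
8. n1.val = false  [B.off > 6]
9. n7.fin = 0  [terminal]
10. n9.val = -2  [terminal]
11. n8.env = "rw"  ["rw"]
12. n8.off = 6  [6]
13. n11.fin = 16  [terminal]
14. n10.key = 24  [24]
15. n10.fin = false  [h.fin > 16]
16. n6.wid = "wk"  ["wk"]
17. n6.idx = false  [E.fin == true]
18. n6.live = -9  [D.off - 15]
19. n12.fin = -5  [terminal]
20. n0.wid = "qwk"  ["q" ++ S₁.wid]
21. n0.idx = false  [h.fin > -5]
22. n0.live = 15  [S₁.live + h.fin + 29]

false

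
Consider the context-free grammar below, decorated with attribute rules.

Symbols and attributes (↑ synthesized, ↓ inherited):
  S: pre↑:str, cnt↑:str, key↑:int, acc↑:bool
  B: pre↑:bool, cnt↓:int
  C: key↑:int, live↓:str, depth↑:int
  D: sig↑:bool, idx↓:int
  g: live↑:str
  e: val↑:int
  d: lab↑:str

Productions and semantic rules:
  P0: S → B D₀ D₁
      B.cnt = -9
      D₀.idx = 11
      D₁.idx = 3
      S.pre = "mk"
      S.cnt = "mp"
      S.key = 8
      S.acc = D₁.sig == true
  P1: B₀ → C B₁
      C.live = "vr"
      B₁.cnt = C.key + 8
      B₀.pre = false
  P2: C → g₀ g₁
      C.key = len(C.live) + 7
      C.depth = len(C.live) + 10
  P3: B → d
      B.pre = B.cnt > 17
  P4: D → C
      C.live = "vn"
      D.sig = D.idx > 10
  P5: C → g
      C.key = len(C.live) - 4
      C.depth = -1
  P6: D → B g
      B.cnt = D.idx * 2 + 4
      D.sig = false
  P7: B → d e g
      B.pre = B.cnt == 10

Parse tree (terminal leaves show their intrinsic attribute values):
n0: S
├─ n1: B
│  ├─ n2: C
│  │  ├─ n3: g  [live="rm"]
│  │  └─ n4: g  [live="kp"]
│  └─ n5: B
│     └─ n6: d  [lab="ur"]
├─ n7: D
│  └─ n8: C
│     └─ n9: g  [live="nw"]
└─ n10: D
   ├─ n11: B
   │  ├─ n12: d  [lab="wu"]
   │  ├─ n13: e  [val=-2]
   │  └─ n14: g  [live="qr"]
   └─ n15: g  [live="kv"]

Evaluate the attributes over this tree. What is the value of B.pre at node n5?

1. n1.cnt = -9  [-9]
2. n2.live = "vr"  ["vr"]
3. n3.live = "rm"  [terminal]
4. n4.live = "kp"  [terminal]
5. n2.key = 9  [len(C.live) + 7]
6. n2.depth = 12  [len(C.live) + 10]
7. n5.cnt = 17  [C.key + 8]
8. n6.lab = "ur"  [terminal]
9. n5.pre = false  [B.cnt > 17]
10. n1.pre = false  [false]
11. n7.idx = 11  [11]
12. n8.live = "vn"  ["vn"]
13. n9.live = "nw"  [terminal]
14. n8.key = -2  [len(C.live) - 4]
15. n8.depth = -1  [-1]
16. n7.sig = true  [D.idx > 10]
17. n10.idx = 3  [3]
18. n11.cnt = 10  [D.idx * 2 + 4]
19. n12.lab = "wu"  [terminal]
20. n13.val = -2  [terminal]
21. n14.live = "qr"  [terminal]
22. n11.pre = true  [B.cnt == 10]
23. n15.live = "kv"  [terminal]
24. n10.sig = false  [false]
25. n0.pre = "mk"  ["mk"]
26. n0.cnt = "mp"  ["mp"]
27. n0.key = 8  [8]
28. n0.acc = false  [D₁.sig == true]

false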